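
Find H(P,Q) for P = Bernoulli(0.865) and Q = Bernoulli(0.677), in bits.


H(P,Q) = -p*log2(q) - (1-p)*log2(1-q). -0.865*log2(0.677) = 0.486798; -0.135*log2(0.323) = 0.220103. H(P,Q) = 0.486798 + 0.220103 = 0.7069

0.7069 bits


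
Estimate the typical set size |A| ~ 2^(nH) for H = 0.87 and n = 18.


log2|A_typical| = nH = 18 * 0.87 = 15.66, so |A_typical| ~ 2^15.66 = 5.178e+04

5.178e+04


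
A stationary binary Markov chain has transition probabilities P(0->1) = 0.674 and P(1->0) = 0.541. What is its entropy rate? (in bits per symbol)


Stationary distribution: pi_0 = p10/(p01+p10) = 0.4453, pi_1 = 0.5547. Entropy rate H' = pi_0*H(p01) + pi_1*H(p10) = 0.4453*0.9108 + 0.5547*0.9951 = 0.9576

0.9576 bits/symbol


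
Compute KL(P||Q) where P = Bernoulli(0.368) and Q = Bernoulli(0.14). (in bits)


KL = p*log2(p/q) + (1-p)*log2((1-p)/(1-q)) = 0.368*log2(0.368/0.14) + 0.632*log2(0.632/0.86) = 0.2322

0.2322 bits


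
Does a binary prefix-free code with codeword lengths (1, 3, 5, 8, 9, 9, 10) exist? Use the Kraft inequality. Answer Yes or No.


Kraft sum = sum(2^(-l_i)) = 0.665, need <= 1. Result: satisfied (a binary prefix-free code with these lengths exists)

Yes


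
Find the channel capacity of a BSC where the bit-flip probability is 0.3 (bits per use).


H(p) = -p*log2(p) - (1-p)*log2(1-p) = -0.3*log2(0.3) - 0.7*log2(0.7) = 0.521090 + 0.360201 = 0.8813. C = 1 - H(p) = 1 - 0.8813 = 0.1187

0.1187 bits


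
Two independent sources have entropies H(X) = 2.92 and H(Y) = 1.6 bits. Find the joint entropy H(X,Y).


For independent variables, H(X,Y) = H(X) + H(Y) = 2.92 + 1.6 = 4.52

4.52 bits


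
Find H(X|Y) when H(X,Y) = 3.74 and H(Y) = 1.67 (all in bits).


H(X|Y) = H(X,Y) - H(Y) = 3.74 - 1.67 = 2.07

2.07 bits


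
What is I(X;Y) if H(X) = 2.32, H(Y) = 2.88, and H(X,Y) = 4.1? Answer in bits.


I(X;Y) = H(X) + H(Y) - H(X,Y) = 2.32 + 2.88 - 4.1 = 1.1

1.1 bits


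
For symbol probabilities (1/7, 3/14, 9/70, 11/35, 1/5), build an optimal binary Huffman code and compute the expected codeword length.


Huffman construction (repeatedly merge the two least-probable nodes; each merge adds 1 bit to every symbol beneath it): 9/70 + 1/7 = 19/70; 1/5 + 3/14 = 29/70; 19/70 + 11/35 = 41/70; 29/70 + 41/70 = 1. Resulting codeword lengths (in the order the probabilities were given): (3, 2, 3, 2, 2). L_avg = sum(p_i * l_i) = 1/7*3 + 3/14*2 + 9/70*3 + 11/35*2 + 1/5*2 = 159/70 = 2.2714

2.2714 bits


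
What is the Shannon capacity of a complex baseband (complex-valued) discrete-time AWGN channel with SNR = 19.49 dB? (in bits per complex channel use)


SNR_linear = 10^(19.49/10) = 88.9201; C = log2(1 + SNR_linear) = log2(1 + 88.9201) = 6.4906

6.4906 bits/channel use


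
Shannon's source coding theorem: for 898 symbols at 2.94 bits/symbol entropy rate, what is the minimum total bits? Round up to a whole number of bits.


Minimum bits >= n * H = 898 * 2.94 = 2640.12, rounded up to a whole number of bits = 2641

2641 bits


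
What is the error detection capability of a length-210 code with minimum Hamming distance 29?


Detection capability = d_min - 1 = 29 - 1 = 28

28 errors


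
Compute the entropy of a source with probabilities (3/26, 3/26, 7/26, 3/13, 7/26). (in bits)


H = -sum(p_i * log2(p_i)). Terms: -(3/26)*log2(3/26) = 0.359478; -(3/26)*log2(3/26) = 0.359478; -(7/26)*log2(7/26) = 0.509677; -(3/13)*log2(3/13) = 0.488187; -(7/26)*log2(7/26) = 0.509677. H = 0.359478 + 0.359478 + 0.509677 + 0.488187 + 0.509677 = 2.2265

2.2265 bits


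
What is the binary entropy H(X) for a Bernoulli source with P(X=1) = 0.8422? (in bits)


H = -p*log2(p) - (1-p)*log2(1-p). -0.8422*log2(0.8422) = 0.208668; -0.1578*log2(0.1578) = 0.420353. H = 0.208668 + 0.420353 = 0.629

0.629 bits


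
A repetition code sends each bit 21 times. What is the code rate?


Rate = k/n = 1/21

1/21


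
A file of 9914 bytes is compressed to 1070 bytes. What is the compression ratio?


Ratio = original / compressed = 9914 / 1070 = 9.2654

9.2654


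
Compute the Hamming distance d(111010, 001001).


Count differing positions: ^ ^ . . ^ ^ = 4 differences

4


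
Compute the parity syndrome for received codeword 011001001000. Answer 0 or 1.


Syndrome = XOR of all bits = 0 XOR 1 XOR 1 XOR 0 XOR 0 XOR 1 XOR 0 XOR 0 XOR 1 XOR 0 XOR 0 XOR 0 = 0

0


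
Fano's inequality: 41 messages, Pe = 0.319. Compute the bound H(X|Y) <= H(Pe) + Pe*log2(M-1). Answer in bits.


H(Pe) = -Pe*log2(Pe) - (1-Pe)*log2(1-Pe) = -0.319*log2(0.319) - 0.681*log2(0.681) = 0.525831 + 0.377460 = 0.9033. Pe*log2(M-1) = 0.319*log2(40) = 1.697695. Bound = H(Pe) + Pe*log2(M-1) = 0.525831 + 0.377460 + 1.697695 = 2.601

2.601 bits


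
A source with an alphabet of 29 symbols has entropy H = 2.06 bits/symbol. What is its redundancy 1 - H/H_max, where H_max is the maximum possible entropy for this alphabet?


H_max = log2(K) = log2(29) = 4.858 bits/symbol. Redundancy = 1 - H/H_max = 1 - 2.06/4.858 = 1 - 0.424 = 0.576

0.576


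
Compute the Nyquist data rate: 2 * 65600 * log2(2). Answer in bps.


Rate = 2 * B * log2(M) = 2 * 65600 * 1.0 = 131200.0

131200.0 bps


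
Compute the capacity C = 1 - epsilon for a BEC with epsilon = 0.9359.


C = 1 - epsilon = 1 - 0.9359 = 0.0641

0.0641 bits


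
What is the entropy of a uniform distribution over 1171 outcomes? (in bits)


H = log2(n) = log2(1171) = 10.1935

10.1935 bits


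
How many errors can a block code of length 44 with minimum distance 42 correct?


Correction capability = floor((d-1)/2) = floor((42-1)/2) = 20

20 errors


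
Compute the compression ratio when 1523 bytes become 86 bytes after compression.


Ratio = original / compressed = 1523 / 86 = 17.7093

17.7093


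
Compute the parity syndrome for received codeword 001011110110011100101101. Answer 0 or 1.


Syndrome = XOR of all bits = 0 XOR 0 XOR 1 XOR 0 XOR 1 XOR 1 XOR 1 XOR 1 XOR 0 XOR 1 XOR 1 XOR 0 XOR 0 XOR 1 XOR 1 XOR 1 XOR 0 XOR 0 XOR 1 XOR 0 XOR 1 XOR 1 XOR 0 XOR 1 = 0

0


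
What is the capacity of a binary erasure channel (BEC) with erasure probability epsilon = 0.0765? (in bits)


C = 1 - epsilon = 1 - 0.0765 = 0.9235

0.9235 bits


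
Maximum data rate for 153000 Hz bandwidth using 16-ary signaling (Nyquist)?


Rate = 2 * B * log2(M) = 2 * 153000 * 4.0 = 1224000.0

1224000.0 bps


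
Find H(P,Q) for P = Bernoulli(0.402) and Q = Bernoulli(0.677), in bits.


H(P,Q) = -p*log2(q) - (1-p)*log2(1-q). -0.402*log2(0.677) = 0.226234; -0.598*log2(0.323) = 0.974976. H(P,Q) = 0.226234 + 0.974976 = 1.2012

1.2012 bits


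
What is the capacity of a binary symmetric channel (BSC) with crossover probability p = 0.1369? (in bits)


H(p) = -p*log2(p) - (1-p)*log2(1-p) = -0.1369*log2(0.1369) - 0.8631*log2(0.8631) = 0.392739 + 0.183323 = 0.5761. C = 1 - H(p) = 1 - 0.5761 = 0.4239

0.4239 bits


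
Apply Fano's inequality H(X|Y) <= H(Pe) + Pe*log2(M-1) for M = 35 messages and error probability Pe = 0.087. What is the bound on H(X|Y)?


H(Pe) = -Pe*log2(Pe) - (1-Pe)*log2(1-Pe) = -0.087*log2(0.087) - 0.913*log2(0.913) = 0.306487 + 0.119889 = 0.4264. Pe*log2(M-1) = 0.087*log2(34) = 0.442609. Bound = H(Pe) + Pe*log2(M-1) = 0.306487 + 0.119889 + 0.442609 = 0.869

0.869 bits


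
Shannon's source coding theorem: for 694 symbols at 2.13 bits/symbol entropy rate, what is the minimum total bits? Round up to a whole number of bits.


Minimum bits >= n * H = 694 * 2.13 = 1478.22, rounded up to a whole number of bits = 1479

1479 bits


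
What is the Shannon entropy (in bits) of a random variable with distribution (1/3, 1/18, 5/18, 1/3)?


H = -sum(p_i * log2(p_i)). Terms: -(1/3)*log2(1/3) = 0.528321; -(1/18)*log2(1/18) = 0.231663; -(5/18)*log2(5/18) = 0.513332; -(1/3)*log2(1/3) = 0.528321. H = 0.528321 + 0.231663 + 0.513332 + 0.528321 = 1.8016

1.8016 bits


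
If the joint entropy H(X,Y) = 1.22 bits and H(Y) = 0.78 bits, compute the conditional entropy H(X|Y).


H(X|Y) = H(X,Y) - H(Y) = 1.22 - 0.78 = 0.44

0.44 bits


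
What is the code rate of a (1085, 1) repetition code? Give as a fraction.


Rate = k/n = 1/1085

1/1085


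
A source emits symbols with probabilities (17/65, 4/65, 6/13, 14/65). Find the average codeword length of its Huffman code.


Huffman construction (repeatedly merge the two least-probable nodes; each merge adds 1 bit to every symbol beneath it): 4/65 + 14/65 = 18/65; 17/65 + 18/65 = 7/13; 6/13 + 7/13 = 1. Resulting codeword lengths (in the order the probabilities were given): (2, 3, 1, 3). L_avg = sum(p_i * l_i) = 17/65*2 + 4/65*3 + 6/13*1 + 14/65*3 = 118/65 = 1.8154

1.8154 bits


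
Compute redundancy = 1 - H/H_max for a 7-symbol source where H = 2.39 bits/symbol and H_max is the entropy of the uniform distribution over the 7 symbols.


H_max = log2(K) = log2(7) = 2.8074 bits/symbol. Redundancy = 1 - H/H_max = 1 - 2.39/2.8074 = 1 - 0.8513 = 0.1487

0.1487


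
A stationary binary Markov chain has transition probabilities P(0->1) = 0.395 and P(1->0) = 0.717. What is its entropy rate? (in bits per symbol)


Stationary distribution: pi_0 = p10/(p01+p10) = 0.6448, pi_1 = 0.3552. Entropy rate H' = pi_0*H(p01) + pi_1*H(p10) = 0.6448*0.968 + 0.3552*0.8595 = 0.9294

0.9294 bits/symbol


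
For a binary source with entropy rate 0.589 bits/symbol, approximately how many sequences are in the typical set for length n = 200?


log2|A_typical| = nH = 200 * 0.589 = 117.8, so |A_typical| ~ 2^117.8 = 2.893e+35

2.893e+35


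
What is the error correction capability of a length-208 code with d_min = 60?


Correction capability = floor((d-1)/2) = floor((60-1)/2) = 29

29 errors


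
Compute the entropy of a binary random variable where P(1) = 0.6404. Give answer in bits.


H = -p*log2(p) - (1-p)*log2(1-p). -0.6404*log2(0.6404) = 0.411748; -0.3596*log2(0.3596) = 0.530602. H = 0.411748 + 0.530602 = 0.9424

0.9424 bits


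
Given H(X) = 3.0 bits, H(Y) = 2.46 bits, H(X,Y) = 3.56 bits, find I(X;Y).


I(X;Y) = H(X) + H(Y) - H(X,Y) = 3.0 + 2.46 - 3.56 = 1.9

1.9 bits


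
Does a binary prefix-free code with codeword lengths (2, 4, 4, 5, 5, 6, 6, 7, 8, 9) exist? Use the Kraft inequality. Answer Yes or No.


Kraft sum = sum(2^(-l_i)) = 0.4824, need <= 1. Result: satisfied (a binary prefix-free code with these lengths exists)

Yes


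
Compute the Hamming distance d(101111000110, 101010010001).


Count differing positions: . . . ^ . ^ . ^ . ^ ^ ^ = 6 differences

6


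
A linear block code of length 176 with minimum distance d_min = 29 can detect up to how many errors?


Detection capability = d_min - 1 = 29 - 1 = 28

28 errors


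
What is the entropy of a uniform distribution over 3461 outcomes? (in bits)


H = log2(n) = log2(3461) = 11.757

11.757 bits


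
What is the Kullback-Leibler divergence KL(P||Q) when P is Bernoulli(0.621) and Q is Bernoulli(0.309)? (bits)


KL = p*log2(p/q) + (1-p)*log2((1-p)/(1-q)) = 0.621*log2(0.621/0.309) + 0.379*log2(0.379/0.691) = 0.2969

0.2969 bits


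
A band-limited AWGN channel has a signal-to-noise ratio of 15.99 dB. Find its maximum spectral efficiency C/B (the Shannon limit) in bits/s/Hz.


SNR_linear = 10^(15.99/10) = 39.7192; C/B = log2(1 + SNR_linear) = log2(1 + 39.7192) = 5.3476

5.3476 bits/s/Hz


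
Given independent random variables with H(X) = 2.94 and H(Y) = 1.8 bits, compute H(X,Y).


For independent variables, H(X,Y) = H(X) + H(Y) = 2.94 + 1.8 = 4.74

4.74 bits


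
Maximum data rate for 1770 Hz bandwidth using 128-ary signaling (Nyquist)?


Rate = 2 * B * log2(M) = 2 * 1770 * 7.0 = 24780.0

24780.0 bps


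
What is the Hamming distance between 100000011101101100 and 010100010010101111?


Count differing positions: ^ ^ . ^ . . . . ^ ^ ^ ^ . . . . ^ ^ = 9 differences

9


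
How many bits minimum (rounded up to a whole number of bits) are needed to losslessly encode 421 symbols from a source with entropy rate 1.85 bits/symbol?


Minimum bits >= n * H = 421 * 1.85 = 778.85, rounded up to a whole number of bits = 779

779 bits


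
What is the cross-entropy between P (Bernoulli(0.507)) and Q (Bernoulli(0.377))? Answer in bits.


H(P,Q) = -p*log2(q) - (1-p)*log2(1-q). -0.507*log2(0.377) = 0.713533; -0.493*log2(0.623) = 0.336569. H(P,Q) = 0.713533 + 0.336569 = 1.0501

1.0501 bits


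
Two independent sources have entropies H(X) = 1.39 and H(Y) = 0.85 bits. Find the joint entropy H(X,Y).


For independent variables, H(X,Y) = H(X) + H(Y) = 1.39 + 0.85 = 2.24

2.24 bits


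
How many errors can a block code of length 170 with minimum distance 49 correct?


Correction capability = floor((d-1)/2) = floor((49-1)/2) = 24

24 errors


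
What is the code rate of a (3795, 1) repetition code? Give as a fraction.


Rate = k/n = 1/3795

1/3795


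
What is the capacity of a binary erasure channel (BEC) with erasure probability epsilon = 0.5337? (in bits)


C = 1 - epsilon = 1 - 0.5337 = 0.4663

0.4663 bits


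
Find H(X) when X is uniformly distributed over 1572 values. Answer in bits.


H = log2(n) = log2(1572) = 10.6184

10.6184 bits


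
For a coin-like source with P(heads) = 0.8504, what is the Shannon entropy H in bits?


H = -p*log2(p) - (1-p)*log2(1-p). -0.8504*log2(0.8504) = 0.198812; -0.1496*log2(0.1496) = 0.410026. H = 0.198812 + 0.410026 = 0.6088

0.6088 bits


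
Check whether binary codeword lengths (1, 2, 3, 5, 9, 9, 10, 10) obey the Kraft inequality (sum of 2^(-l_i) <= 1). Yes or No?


Kraft sum = sum(2^(-l_i)) = 0.9121, need <= 1. Result: satisfied (a binary prefix-free code with these lengths exists)

Yes


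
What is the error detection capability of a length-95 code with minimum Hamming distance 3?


Detection capability = d_min - 1 = 3 - 1 = 2

2 errors


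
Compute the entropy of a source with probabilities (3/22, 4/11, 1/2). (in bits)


H = -sum(p_i * log2(p_i)). Terms: -(3/22)*log2(3/22) = 0.391973; -(4/11)*log2(4/11) = 0.530702; -(1/2)*log2(1/2) = 0.500000. H = 0.391973 + 0.530702 + 0.500000 = 1.4227

1.4227 bits


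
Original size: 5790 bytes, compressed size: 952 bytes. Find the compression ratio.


Ratio = original / compressed = 5790 / 952 = 6.0819

6.0819


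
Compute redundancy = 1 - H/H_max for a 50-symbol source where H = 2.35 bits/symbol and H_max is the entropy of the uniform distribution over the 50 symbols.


H_max = log2(K) = log2(50) = 5.6439 bits/symbol. Redundancy = 1 - H/H_max = 1 - 2.35/5.6439 = 1 - 0.4164 = 0.5836

0.5836


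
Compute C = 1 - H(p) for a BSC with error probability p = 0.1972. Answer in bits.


H(p) = -p*log2(p) - (1-p)*log2(1-p) = -0.1972*log2(0.1972) - 0.8028*log2(0.8028) = 0.461895 + 0.254397 = 0.7163. C = 1 - H(p) = 1 - 0.7163 = 0.2837

0.2837 bits


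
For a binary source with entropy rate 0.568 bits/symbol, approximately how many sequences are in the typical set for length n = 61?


log2|A_typical| = nH = 61 * 0.568 = 34.648, so |A_typical| ~ 2^34.648 = 2.692e+10

2.692e+10


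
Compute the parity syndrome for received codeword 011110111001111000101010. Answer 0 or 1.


Syndrome = XOR of all bits = 0 XOR 1 XOR 1 XOR 1 XOR 1 XOR 0 XOR 1 XOR 1 XOR 1 XOR 0 XOR 0 XOR 1 XOR 1 XOR 1 XOR 1 XOR 0 XOR 0 XOR 0 XOR 1 XOR 0 XOR 1 XOR 0 XOR 1 XOR 0 = 0

0


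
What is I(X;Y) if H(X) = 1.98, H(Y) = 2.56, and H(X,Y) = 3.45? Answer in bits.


I(X;Y) = H(X) + H(Y) - H(X,Y) = 1.98 + 2.56 - 3.45 = 1.09

1.09 bits


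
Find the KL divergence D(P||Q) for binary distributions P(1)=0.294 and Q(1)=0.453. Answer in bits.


KL = p*log2(p/q) + (1-p)*log2((1-p)/(1-q)) = 0.294*log2(0.294/0.453) + 0.706*log2(0.706/0.547) = 0.0765

0.0765 bits


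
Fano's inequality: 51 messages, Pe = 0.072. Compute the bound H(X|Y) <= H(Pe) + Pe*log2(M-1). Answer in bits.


H(Pe) = -Pe*log2(Pe) - (1-Pe)*log2(1-Pe) = -0.072*log2(0.072) - 0.928*log2(0.928) = 0.273302 + 0.100041 = 0.3733. Pe*log2(M-1) = 0.072*log2(50) = 0.406358. Bound = H(Pe) + Pe*log2(M-1) = 0.273302 + 0.100041 + 0.406358 = 0.7797

0.7797 bits


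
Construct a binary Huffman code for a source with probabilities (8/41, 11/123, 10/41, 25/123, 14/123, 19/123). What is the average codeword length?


Huffman construction (repeatedly merge the two least-probable nodes; each merge adds 1 bit to every symbol beneath it): 11/123 + 14/123 = 25/123; 19/123 + 8/41 = 43/123; 25/123 + 25/123 = 50/123; 10/41 + 43/123 = 73/123; 50/123 + 73/123 = 1. Resulting codeword lengths (in the order the probabilities were given): (3, 3, 2, 2, 3, 3). L_avg = sum(p_i * l_i) = 8/41*3 + 11/123*3 + 10/41*2 + 25/123*2 + 14/123*3 + 19/123*3 = 314/123 = 2.5528

2.5528 bits


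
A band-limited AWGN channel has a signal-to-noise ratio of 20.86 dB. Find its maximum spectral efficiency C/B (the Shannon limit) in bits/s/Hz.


SNR_linear = 10^(20.86/10) = 121.899; C/B = log2(1 + SNR_linear) = log2(1 + 121.899) = 6.9413

6.9413 bits/s/Hz


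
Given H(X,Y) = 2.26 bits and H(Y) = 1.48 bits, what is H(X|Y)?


H(X|Y) = H(X,Y) - H(Y) = 2.26 - 1.48 = 0.78

0.78 bits


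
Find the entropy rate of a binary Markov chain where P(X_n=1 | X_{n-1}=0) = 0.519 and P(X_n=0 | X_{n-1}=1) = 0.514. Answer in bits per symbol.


Stationary distribution: pi_0 = p10/(p01+p10) = 0.4976, pi_1 = 0.5024. Entropy rate H' = pi_0*H(p01) + pi_1*H(p10) = 0.4976*0.999 + 0.5024*0.9994 = 0.9992

0.9992 bits/symbol


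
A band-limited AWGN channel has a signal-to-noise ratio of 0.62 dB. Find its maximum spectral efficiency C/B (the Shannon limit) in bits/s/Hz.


SNR_linear = 10^(0.62/10) = 1.1535; C/B = log2(1 + SNR_linear) = log2(1 + 1.1535) = 1.1067

1.1067 bits/s/Hz


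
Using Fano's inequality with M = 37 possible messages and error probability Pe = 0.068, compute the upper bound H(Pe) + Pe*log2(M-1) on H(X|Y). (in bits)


H(Pe) = -Pe*log2(Pe) - (1-Pe)*log2(1-Pe) = -0.068*log2(0.068) - 0.932*log2(0.932) = 0.263726 + 0.094689 = 0.3584. Pe*log2(M-1) = 0.068*log2(36) = 0.351555. Bound = H(Pe) + Pe*log2(M-1) = 0.263726 + 0.094689 + 0.351555 = 0.71

0.71 bits


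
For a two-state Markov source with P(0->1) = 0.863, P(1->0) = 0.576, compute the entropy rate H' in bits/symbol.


Stationary distribution: pi_0 = p10/(p01+p10) = 0.4003, pi_1 = 0.5997. Entropy rate H' = pi_0*H(p01) + pi_1*H(p10) = 0.4003*0.5763 + 0.5997*0.9833 = 0.8204

0.8204 bits/symbol


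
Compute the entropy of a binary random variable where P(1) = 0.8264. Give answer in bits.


H = -p*log2(p) - (1-p)*log2(1-p). -0.8264*log2(0.8264) = 0.227333; -0.1736*log2(0.1736) = 0.438542. H = 0.227333 + 0.438542 = 0.6659

0.6659 bits


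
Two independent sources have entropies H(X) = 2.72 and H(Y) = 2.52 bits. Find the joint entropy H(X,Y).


For independent variables, H(X,Y) = H(X) + H(Y) = 2.72 + 2.52 = 5.24

5.24 bits


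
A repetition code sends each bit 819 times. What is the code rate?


Rate = k/n = 1/819

1/819


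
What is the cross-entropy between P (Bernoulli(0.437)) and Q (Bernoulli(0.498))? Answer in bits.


H(P,Q) = -p*log2(q) - (1-p)*log2(1-q). -0.437*log2(0.498) = 0.439527; -0.563*log2(0.502) = 0.559758. H(P,Q) = 0.439527 + 0.559758 = 0.9993

0.9993 bits


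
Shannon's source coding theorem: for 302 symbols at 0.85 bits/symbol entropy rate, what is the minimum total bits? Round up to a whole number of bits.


Minimum bits >= n * H = 302 * 0.85 = 256.7, rounded up to a whole number of bits = 257

257 bits


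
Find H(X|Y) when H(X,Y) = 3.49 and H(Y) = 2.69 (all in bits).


H(X|Y) = H(X,Y) - H(Y) = 3.49 - 2.69 = 0.8

0.8 bits


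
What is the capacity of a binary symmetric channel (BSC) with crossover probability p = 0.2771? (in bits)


H(p) = -p*log2(p) - (1-p)*log2(1-p) = -0.2771*log2(0.2771) - 0.7229*log2(0.7229) = 0.513057 + 0.338413 = 0.8515. C = 1 - H(p) = 1 - 0.8515 = 0.1485

0.1485 bits


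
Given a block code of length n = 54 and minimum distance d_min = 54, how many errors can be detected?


Detection capability = d_min - 1 = 54 - 1 = 53

53 errors


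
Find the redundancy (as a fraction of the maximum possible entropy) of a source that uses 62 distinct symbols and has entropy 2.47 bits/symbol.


H_max = log2(K) = log2(62) = 5.9542 bits/symbol. Redundancy = 1 - H/H_max = 1 - 2.47/5.9542 = 1 - 0.4148 = 0.5852

0.5852


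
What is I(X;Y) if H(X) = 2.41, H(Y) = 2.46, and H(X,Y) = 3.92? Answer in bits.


I(X;Y) = H(X) + H(Y) - H(X,Y) = 2.41 + 2.46 - 3.92 = 0.95

0.95 bits


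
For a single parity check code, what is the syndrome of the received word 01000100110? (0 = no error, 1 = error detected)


Syndrome = XOR of all bits = 0 XOR 1 XOR 0 XOR 0 XOR 0 XOR 1 XOR 0 XOR 0 XOR 1 XOR 1 XOR 0 = 0

0


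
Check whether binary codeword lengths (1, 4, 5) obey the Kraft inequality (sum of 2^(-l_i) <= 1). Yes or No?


Kraft sum = sum(2^(-l_i)) = 0.5938, need <= 1. Result: satisfied (a binary prefix-free code with these lengths exists)

Yes


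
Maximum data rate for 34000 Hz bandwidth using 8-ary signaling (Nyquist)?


Rate = 2 * B * log2(M) = 2 * 34000 * 3.0 = 204000.0

204000.0 bps


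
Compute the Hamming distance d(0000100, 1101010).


Count differing positions: ^ ^ . ^ ^ ^ . = 5 differences

5


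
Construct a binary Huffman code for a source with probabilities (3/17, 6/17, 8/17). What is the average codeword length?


Huffman construction (repeatedly merge the two least-probable nodes; each merge adds 1 bit to every symbol beneath it): 3/17 + 6/17 = 9/17; 8/17 + 9/17 = 1. Resulting codeword lengths (in the order the probabilities were given): (2, 2, 1). L_avg = sum(p_i * l_i) = 3/17*2 + 6/17*2 + 8/17*1 = 26/17 = 1.5294

1.5294 bits


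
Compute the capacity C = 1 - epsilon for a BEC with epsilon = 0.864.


C = 1 - epsilon = 1 - 0.864 = 0.136

0.136 bits


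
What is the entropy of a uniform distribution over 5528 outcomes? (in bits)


H = log2(n) = log2(5528) = 12.4325

12.4325 bits


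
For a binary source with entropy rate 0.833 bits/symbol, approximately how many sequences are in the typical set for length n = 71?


log2|A_typical| = nH = 71 * 0.833 = 59.143, so |A_typical| ~ 2^59.143 = 6.365e+17

6.365e+17


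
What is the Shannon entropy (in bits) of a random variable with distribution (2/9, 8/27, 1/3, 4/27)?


H = -sum(p_i * log2(p_i)). Terms: -(2/9)*log2(2/9) = 0.482206; -(8/27)*log2(8/27) = 0.519967; -(1/3)*log2(1/3) = 0.528321; -(4/27)*log2(4/27) = 0.408131. H = 0.482206 + 0.519967 + 0.528321 + 0.408131 = 1.9386

1.9386 bits


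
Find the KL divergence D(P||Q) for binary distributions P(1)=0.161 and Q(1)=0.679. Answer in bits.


KL = p*log2(p/q) + (1-p)*log2((1-p)/(1-q)) = 0.161*log2(0.161/0.679) + 0.839*log2(0.839/0.321) = 0.8286

0.8286 bits


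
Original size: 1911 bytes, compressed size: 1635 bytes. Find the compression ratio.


Ratio = original / compressed = 1911 / 1635 = 1.1688

1.1688


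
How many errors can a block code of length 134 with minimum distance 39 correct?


Correction capability = floor((d-1)/2) = floor((39-1)/2) = 19

19 errors


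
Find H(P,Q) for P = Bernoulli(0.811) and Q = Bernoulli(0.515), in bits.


H(P,Q) = -p*log2(q) - (1-p)*log2(1-q). -0.811*log2(0.515) = 0.776415; -0.189*log2(0.485) = 0.197305. H(P,Q) = 0.776415 + 0.197305 = 0.9737

0.9737 bits


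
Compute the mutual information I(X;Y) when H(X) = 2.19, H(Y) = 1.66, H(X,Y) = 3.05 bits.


I(X;Y) = H(X) + H(Y) - H(X,Y) = 2.19 + 1.66 - 3.05 = 0.8

0.8 bits


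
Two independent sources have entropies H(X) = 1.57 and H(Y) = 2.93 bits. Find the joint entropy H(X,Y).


For independent variables, H(X,Y) = H(X) + H(Y) = 1.57 + 2.93 = 4.5

4.5 bits


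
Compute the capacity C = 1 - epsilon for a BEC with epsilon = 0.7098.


C = 1 - epsilon = 1 - 0.7098 = 0.2902

0.2902 bits


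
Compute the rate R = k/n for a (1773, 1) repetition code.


Rate = k/n = 1/1773

1/1773


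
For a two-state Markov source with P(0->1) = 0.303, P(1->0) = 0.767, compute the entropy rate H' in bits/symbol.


Stationary distribution: pi_0 = p10/(p01+p10) = 0.7168, pi_1 = 0.2832. Entropy rate H' = pi_0*H(p01) + pi_1*H(p10) = 0.7168*0.8849 + 0.2832*0.7832 = 0.8561

0.8561 bits/symbol


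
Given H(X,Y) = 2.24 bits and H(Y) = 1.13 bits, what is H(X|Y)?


H(X|Y) = H(X,Y) - H(Y) = 2.24 - 1.13 = 1.11

1.11 bits


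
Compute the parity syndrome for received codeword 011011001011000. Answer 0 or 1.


Syndrome = XOR of all bits = 0 XOR 1 XOR 1 XOR 0 XOR 1 XOR 1 XOR 0 XOR 0 XOR 1 XOR 0 XOR 1 XOR 1 XOR 0 XOR 0 XOR 0 = 1

1


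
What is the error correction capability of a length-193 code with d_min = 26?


Correction capability = floor((d-1)/2) = floor((26-1)/2) = 12

12 errors


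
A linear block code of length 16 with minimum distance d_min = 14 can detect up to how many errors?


Detection capability = d_min - 1 = 14 - 1 = 13

13 errors


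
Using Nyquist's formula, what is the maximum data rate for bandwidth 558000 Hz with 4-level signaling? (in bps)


Rate = 2 * B * log2(M) = 2 * 558000 * 2.0 = 2232000.0

2232000.0 bps


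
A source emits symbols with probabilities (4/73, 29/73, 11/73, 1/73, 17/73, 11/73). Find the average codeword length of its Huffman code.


Huffman construction (repeatedly merge the two least-probable nodes; each merge adds 1 bit to every symbol beneath it): 1/73 + 4/73 = 5/73; 5/73 + 11/73 = 16/73; 11/73 + 16/73 = 27/73; 17/73 + 27/73 = 44/73; 29/73 + 44/73 = 1. Resulting codeword lengths (in the order the probabilities were given): (5, 1, 4, 5, 2, 3). L_avg = sum(p_i * l_i) = 4/73*5 + 29/73*1 + 11/73*4 + 1/73*5 + 17/73*2 + 11/73*3 = 165/73 = 2.2603

2.2603 bits


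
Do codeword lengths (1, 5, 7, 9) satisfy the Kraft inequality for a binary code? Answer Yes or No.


Kraft sum = sum(2^(-l_i)) = 0.541, need <= 1. Result: satisfied (a binary prefix-free code with these lengths exists)

Yes


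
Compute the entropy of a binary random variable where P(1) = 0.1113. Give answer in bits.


H = -p*log2(p) - (1-p)*log2(1-p). -0.1113*log2(0.1113) = 0.352540; -0.8887*log2(0.8887) = 0.151285. H = 0.352540 + 0.151285 = 0.5038

0.5038 bits


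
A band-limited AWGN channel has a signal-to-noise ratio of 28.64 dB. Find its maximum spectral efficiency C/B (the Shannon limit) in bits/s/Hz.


SNR_linear = 10^(28.64/10) = 731.1391; C/B = log2(1 + SNR_linear) = log2(1 + 731.1391) = 9.516

9.516 bits/s/Hz


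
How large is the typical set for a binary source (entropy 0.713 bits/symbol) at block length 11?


log2|A_typical| = nH = 11 * 0.713 = 7.843, so |A_typical| ~ 2^7.843 = 2.296e+02

2.296e+02


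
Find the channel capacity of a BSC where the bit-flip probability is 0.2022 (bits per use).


H(p) = -p*log2(p) - (1-p)*log2(1-p) = -0.2022*log2(0.2022) - 0.7978*log2(0.7978) = 0.466303 + 0.260004 = 0.7263. C = 1 - H(p) = 1 - 0.7263 = 0.2737

0.2737 bits


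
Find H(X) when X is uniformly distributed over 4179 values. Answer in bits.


H = log2(n) = log2(4179) = 12.0289

12.0289 bits


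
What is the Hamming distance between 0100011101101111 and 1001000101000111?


Count differing positions: ^ ^ . ^ . ^ ^ . . . ^ . ^ . . . = 7 differences

7


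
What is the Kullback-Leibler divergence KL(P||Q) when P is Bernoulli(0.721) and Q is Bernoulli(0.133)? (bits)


KL = p*log2(p/q) + (1-p)*log2((1-p)/(1-q)) = 0.721*log2(0.721/0.133) + 0.279*log2(0.279/0.867) = 1.3018

1.3018 bits


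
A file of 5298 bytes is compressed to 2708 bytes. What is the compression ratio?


Ratio = original / compressed = 5298 / 2708 = 1.9564

1.9564


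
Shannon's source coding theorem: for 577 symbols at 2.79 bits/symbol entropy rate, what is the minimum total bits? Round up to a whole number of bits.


Minimum bits >= n * H = 577 * 2.79 = 1609.83, rounded up to a whole number of bits = 1610

1610 bits


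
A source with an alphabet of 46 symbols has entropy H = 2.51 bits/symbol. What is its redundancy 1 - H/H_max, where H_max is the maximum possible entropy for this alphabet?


H_max = log2(K) = log2(46) = 5.5236 bits/symbol. Redundancy = 1 - H/H_max = 1 - 2.51/5.5236 = 1 - 0.4544 = 0.5456

0.5456


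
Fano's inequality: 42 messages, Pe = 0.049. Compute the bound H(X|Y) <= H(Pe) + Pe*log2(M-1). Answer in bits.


H(Pe) = -Pe*log2(Pe) - (1-Pe)*log2(1-Pe) = -0.049*log2(0.049) - 0.951*log2(0.951) = 0.213203 + 0.068931 = 0.2821. Pe*log2(M-1) = 0.049*log2(41) = 0.262520. Bound = H(Pe) + Pe*log2(M-1) = 0.213203 + 0.068931 + 0.262520 = 0.5447

0.5447 bits


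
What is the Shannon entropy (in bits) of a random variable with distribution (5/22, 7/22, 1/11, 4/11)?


H = -sum(p_i * log2(p_i)). Terms: -(5/22)*log2(5/22) = 0.485796; -(7/22)*log2(7/22) = 0.525661; -(1/11)*log2(1/11) = 0.314494; -(4/11)*log2(4/11) = 0.530702. H = 0.485796 + 0.525661 + 0.314494 + 0.530702 = 1.8567

1.8567 bits


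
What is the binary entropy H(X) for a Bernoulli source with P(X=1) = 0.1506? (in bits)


H = -p*log2(p) - (1-p)*log2(1-p). -0.1506*log2(0.1506) = 0.411320; -0.8494*log2(0.8494) = 0.200020. H = 0.411320 + 0.200020 = 0.6113

0.6113 bits


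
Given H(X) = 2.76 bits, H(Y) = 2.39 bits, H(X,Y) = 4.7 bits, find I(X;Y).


I(X;Y) = H(X) + H(Y) - H(X,Y) = 2.76 + 2.39 - 4.7 = 0.45

0.45 bits


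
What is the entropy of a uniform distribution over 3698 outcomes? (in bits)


H = log2(n) = log2(3698) = 11.8525

11.8525 bits


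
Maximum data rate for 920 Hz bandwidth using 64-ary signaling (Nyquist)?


Rate = 2 * B * log2(M) = 2 * 920 * 6.0 = 11040.0

11040.0 bps


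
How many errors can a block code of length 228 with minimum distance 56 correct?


Correction capability = floor((d-1)/2) = floor((56-1)/2) = 27

27 errors


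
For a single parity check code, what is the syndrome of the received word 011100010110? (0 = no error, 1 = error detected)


Syndrome = XOR of all bits = 0 XOR 1 XOR 1 XOR 1 XOR 0 XOR 0 XOR 0 XOR 1 XOR 0 XOR 1 XOR 1 XOR 0 = 0

0


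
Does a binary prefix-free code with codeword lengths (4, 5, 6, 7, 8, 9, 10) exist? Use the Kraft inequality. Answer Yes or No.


Kraft sum = sum(2^(-l_i)) = 0.124, need <= 1. Result: satisfied (a binary prefix-free code with these lengths exists)

Yes


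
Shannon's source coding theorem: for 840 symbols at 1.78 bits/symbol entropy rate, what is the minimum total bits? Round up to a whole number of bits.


Minimum bits >= n * H = 840 * 1.78 = 1495.2, rounded up to a whole number of bits = 1496

1496 bits


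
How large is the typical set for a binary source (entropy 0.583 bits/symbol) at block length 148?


log2|A_typical| = nH = 148 * 0.583 = 86.284, so |A_typical| ~ 2^86.284 = 9.420e+25

9.420e+25


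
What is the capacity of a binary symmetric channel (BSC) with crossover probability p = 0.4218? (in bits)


H(p) = -p*log2(p) - (1-p)*log2(1-p) = -0.4218*log2(0.4218) - 0.5782*log2(0.5782) = 0.525297 + 0.456986 = 0.9823. C = 1 - H(p) = 1 - 0.9823 = 0.0177

0.0177 bits


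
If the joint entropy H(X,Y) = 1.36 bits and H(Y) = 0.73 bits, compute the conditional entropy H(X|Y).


H(X|Y) = H(X,Y) - H(Y) = 1.36 - 0.73 = 0.63

0.63 bits


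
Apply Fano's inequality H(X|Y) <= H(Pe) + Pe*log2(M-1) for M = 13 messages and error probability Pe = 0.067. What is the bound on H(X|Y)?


H(Pe) = -Pe*log2(Pe) - (1-Pe)*log2(1-Pe) = -0.067*log2(0.067) - 0.933*log2(0.933) = 0.261280 + 0.093348 = 0.3546. Pe*log2(M-1) = 0.067*log2(12) = 0.240192. Bound = H(Pe) + Pe*log2(M-1) = 0.261280 + 0.093348 + 0.240192 = 0.5948

0.5948 bits


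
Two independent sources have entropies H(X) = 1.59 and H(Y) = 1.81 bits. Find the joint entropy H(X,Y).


For independent variables, H(X,Y) = H(X) + H(Y) = 1.59 + 1.81 = 3.4

3.4 bits


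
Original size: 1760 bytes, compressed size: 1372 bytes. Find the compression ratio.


Ratio = original / compressed = 1760 / 1372 = 1.2828

1.2828


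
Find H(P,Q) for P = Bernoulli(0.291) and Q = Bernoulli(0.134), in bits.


H(P,Q) = -p*log2(q) - (1-p)*log2(1-q). -0.291*log2(0.134) = 0.843811; -0.709*log2(0.866) = 0.147161. H(P,Q) = 0.843811 + 0.147161 = 0.991

0.991 bits


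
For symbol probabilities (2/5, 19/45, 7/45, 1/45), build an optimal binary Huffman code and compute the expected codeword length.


Huffman construction (repeatedly merge the two least-probable nodes; each merge adds 1 bit to every symbol beneath it): 1/45 + 7/45 = 8/45; 8/45 + 2/5 = 26/45; 19/45 + 26/45 = 1. Resulting codeword lengths (in the order the probabilities were given): (2, 1, 3, 3). L_avg = sum(p_i * l_i) = 2/5*2 + 19/45*1 + 7/45*3 + 1/45*3 = 79/45 = 1.7556

1.7556 bits


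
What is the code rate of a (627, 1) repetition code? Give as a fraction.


Rate = k/n = 1/627

1/627


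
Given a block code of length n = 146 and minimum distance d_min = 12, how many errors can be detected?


Detection capability = d_min - 1 = 12 - 1 = 11

11 errors


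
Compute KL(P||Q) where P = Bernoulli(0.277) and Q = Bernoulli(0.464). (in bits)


KL = p*log2(p/q) + (1-p)*log2((1-p)/(1-q)) = 0.277*log2(0.277/0.464) + 0.723*log2(0.723/0.536) = 0.106

0.106 bits


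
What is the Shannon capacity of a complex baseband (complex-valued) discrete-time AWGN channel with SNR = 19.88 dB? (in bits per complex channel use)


SNR_linear = 10^(19.88/10) = 97.2747; C = log2(1 + SNR_linear) = log2(1 + 97.2747) = 6.6187

6.6187 bits/channel use


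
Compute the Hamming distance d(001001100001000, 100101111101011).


Count differing positions: ^ . ^ ^ . . . ^ ^ ^ . . . ^ ^ = 8 differences

8


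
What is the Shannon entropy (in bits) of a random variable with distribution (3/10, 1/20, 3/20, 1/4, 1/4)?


H = -sum(p_i * log2(p_i)). Terms: -(3/10)*log2(3/10) = 0.521090; -(1/20)*log2(1/20) = 0.216096; -(3/20)*log2(3/20) = 0.410545; -(1/4)*log2(1/4) = 0.500000; -(1/4)*log2(1/4) = 0.500000. H = 0.521090 + 0.216096 + 0.410545 + 0.500000 + 0.500000 = 2.1477

2.1477 bits


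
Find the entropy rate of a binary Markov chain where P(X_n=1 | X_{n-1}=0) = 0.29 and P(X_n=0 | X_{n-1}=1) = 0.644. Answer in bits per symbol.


Stationary distribution: pi_0 = p10/(p01+p10) = 0.6895, pi_1 = 0.3105. Entropy rate H' = pi_0*H(p01) + pi_1*H(p10) = 0.6895*0.8687 + 0.3105*0.9393 = 0.8906

0.8906 bits/symbol


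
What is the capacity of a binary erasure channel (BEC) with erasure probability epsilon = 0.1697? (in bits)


C = 1 - epsilon = 1 - 0.1697 = 0.8303

0.8303 bits


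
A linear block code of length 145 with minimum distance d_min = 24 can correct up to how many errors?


Correction capability = floor((d-1)/2) = floor((24-1)/2) = 11

11 errors


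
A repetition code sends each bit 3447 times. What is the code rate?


Rate = k/n = 1/3447

1/3447


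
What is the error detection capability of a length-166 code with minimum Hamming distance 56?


Detection capability = d_min - 1 = 56 - 1 = 55

55 errors


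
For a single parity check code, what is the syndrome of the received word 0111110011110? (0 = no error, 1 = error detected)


Syndrome = XOR of all bits = 0 XOR 1 XOR 1 XOR 1 XOR 1 XOR 1 XOR 0 XOR 0 XOR 1 XOR 1 XOR 1 XOR 1 XOR 0 = 1

1


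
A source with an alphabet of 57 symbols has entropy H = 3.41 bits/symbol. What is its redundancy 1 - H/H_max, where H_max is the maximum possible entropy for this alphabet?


H_max = log2(K) = log2(57) = 5.8329 bits/symbol. Redundancy = 1 - H/H_max = 1 - 3.41/5.8329 = 1 - 0.5846 = 0.4154

0.4154


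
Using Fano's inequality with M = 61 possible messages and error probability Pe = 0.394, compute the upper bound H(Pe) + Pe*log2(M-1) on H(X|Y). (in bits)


H(Pe) = -Pe*log2(Pe) - (1-Pe)*log2(1-Pe) = -0.394*log2(0.394) - 0.606*log2(0.606) = 0.529431 + 0.437902 = 0.9673. Pe*log2(M-1) = 0.394*log2(60) = 2.327315. Bound = H(Pe) + Pe*log2(M-1) = 0.529431 + 0.437902 + 2.327315 = 3.2946

3.2946 bits


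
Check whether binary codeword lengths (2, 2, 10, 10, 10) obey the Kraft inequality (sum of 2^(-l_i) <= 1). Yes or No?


Kraft sum = sum(2^(-l_i)) = 0.5029, need <= 1. Result: satisfied (a binary prefix-free code with these lengths exists)

Yes


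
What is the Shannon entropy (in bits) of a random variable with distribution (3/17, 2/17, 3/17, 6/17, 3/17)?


H = -sum(p_i * log2(p_i)). Terms: -(3/17)*log2(3/17) = 0.441618; -(2/17)*log2(2/17) = 0.363231; -(3/17)*log2(3/17) = 0.441618; -(6/17)*log2(6/17) = 0.530294; -(3/17)*log2(3/17) = 0.441618. H = 0.441618 + 0.363231 + 0.441618 + 0.530294 + 0.441618 = 2.2184

2.2184 bits


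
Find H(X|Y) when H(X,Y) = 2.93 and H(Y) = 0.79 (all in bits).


H(X|Y) = H(X,Y) - H(Y) = 2.93 - 0.79 = 2.14

2.14 bits


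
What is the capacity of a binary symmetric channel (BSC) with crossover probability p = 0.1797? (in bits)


H(p) = -p*log2(p) - (1-p)*log2(1-p) = -0.1797*log2(0.1797) - 0.8203*log2(0.8203) = 0.444998 + 0.234422 = 0.6794. C = 1 - H(p) = 1 - 0.6794 = 0.3206

0.3206 bits


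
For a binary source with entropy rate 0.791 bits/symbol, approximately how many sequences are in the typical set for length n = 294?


log2|A_typical| = nH = 294 * 0.791 = 232.554, so |A_typical| ~ 2^232.554 = 1.013e+70

1.013e+70


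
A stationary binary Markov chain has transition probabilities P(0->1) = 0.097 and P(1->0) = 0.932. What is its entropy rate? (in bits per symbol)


Stationary distribution: pi_0 = p10/(p01+p10) = 0.9057, pi_1 = 0.0943. Entropy rate H' = pi_0*H(p01) + pi_1*H(p10) = 0.9057*0.4594 + 0.0943*0.3584 = 0.4499

0.4499 bits/symbol


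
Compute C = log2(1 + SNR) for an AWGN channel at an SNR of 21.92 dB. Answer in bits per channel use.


SNR_linear = 10^(21.92/10) = 155.5966; C = log2(1 + SNR_linear) = log2(1 + 155.5966) = 7.2909

7.2909 bits/channel use


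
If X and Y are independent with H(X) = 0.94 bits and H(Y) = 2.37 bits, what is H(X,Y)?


For independent variables, H(X,Y) = H(X) + H(Y) = 0.94 + 2.37 = 3.31

3.31 bits


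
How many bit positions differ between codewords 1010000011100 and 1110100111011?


Count differing positions: . ^ . . ^ . . ^ . . ^ ^ ^ = 6 differences

6


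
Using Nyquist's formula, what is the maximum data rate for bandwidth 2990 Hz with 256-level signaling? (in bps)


Rate = 2 * B * log2(M) = 2 * 2990 * 8.0 = 47840.0

47840.0 bps


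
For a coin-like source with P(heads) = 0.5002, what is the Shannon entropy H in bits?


H = -p*log2(p) - (1-p)*log2(1-p). -0.5002*log2(0.5002) = 0.499911; -0.4998*log2(0.4998) = 0.500088. H = 0.499911 + 0.500088 = 1.0

1.0 bits


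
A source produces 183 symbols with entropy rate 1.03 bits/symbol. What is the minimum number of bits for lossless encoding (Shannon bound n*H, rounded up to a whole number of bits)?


Minimum bits >= n * H = 183 * 1.03 = 188.49, rounded up to a whole number of bits = 189

189 bits


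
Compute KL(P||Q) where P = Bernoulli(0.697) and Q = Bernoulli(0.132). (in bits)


KL = p*log2(p/q) + (1-p)*log2((1-p)/(1-q)) = 0.697*log2(0.697/0.132) + 0.303*log2(0.303/0.868) = 1.2132

1.2132 bits


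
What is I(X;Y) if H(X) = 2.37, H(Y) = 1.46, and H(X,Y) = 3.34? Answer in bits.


I(X;Y) = H(X) + H(Y) - H(X,Y) = 2.37 + 1.46 - 3.34 = 0.49

0.49 bits


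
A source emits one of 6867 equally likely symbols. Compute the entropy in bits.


H = log2(n) = log2(6867) = 12.7455

12.7455 bits


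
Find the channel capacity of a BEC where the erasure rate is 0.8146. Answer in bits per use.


C = 1 - epsilon = 1 - 0.8146 = 0.1854

0.1854 bits


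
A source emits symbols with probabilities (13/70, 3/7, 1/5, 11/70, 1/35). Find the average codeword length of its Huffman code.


Huffman construction (repeatedly merge the two least-probable nodes; each merge adds 1 bit to every symbol beneath it): 1/35 + 11/70 = 13/70; 13/70 + 13/70 = 13/35; 1/5 + 13/35 = 4/7; 3/7 + 4/7 = 1. Resulting codeword lengths (in the order the probabilities were given): (3, 1, 2, 4, 4). L_avg = sum(p_i * l_i) = 13/70*3 + 3/7*1 + 1/5*2 + 11/70*4 + 1/35*4 = 149/70 = 2.1286

2.1286 bits
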